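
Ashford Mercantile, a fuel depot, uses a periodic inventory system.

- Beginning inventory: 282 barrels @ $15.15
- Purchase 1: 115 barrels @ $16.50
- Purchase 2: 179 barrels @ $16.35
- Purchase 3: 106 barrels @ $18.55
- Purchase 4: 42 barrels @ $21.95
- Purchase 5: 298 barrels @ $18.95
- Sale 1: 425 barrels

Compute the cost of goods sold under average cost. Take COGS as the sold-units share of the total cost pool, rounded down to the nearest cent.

Sale 1, sell 425: 425/1022 × $17,631.75 → $7,332.18
Ending inventory (cost pool remaining) = $10,299.57

COGS = $7,332.18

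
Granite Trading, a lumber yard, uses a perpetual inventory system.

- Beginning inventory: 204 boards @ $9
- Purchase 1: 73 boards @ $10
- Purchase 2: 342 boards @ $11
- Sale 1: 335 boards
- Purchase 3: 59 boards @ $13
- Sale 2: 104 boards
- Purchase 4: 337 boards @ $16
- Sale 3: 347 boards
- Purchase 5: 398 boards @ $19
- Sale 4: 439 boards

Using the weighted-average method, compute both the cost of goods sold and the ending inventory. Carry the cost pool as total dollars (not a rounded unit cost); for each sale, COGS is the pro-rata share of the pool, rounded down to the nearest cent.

After Beginning: 204 on hand, pool $1,836.00 (≈ $9.0000 each)
After Purchase 1: 277 on hand, pool $2,566.00 (≈ $9.2635 each)
After Purchase 2: 619 on hand, pool $6,328.00 (≈ $10.2229 each)
Sale 1, sell 335: 335/619 × $6,328.00 → $3,424.68
After Purchase 3: 343 on hand, pool $3,670.32 (≈ $10.7006 each)
Sale 2, sell 104: 104/343 × $3,670.32 → $1,112.86
After Purchase 4: 576 on hand, pool $7,949.46 (≈ $13.8011 each)
Sale 3, sell 347: 347/576 × $7,949.46 → $4,788.99
After Purchase 5: 627 on hand, pool $10,722.47 (≈ $17.1012 each)
Sale 4, sell 439: 439/627 × $10,722.47 → $7,507.43
Total COGS = $3,424.68 + $1,112.86 + $4,788.99 + $7,507.43 = $16,833.96
Ending inventory (cost pool remaining) = $3,215.04
Check: goods available $20,049.00 = COGS $16,833.96 + ending $3,215.04

COGS = $16,833.96; ending inventory = $3,215.04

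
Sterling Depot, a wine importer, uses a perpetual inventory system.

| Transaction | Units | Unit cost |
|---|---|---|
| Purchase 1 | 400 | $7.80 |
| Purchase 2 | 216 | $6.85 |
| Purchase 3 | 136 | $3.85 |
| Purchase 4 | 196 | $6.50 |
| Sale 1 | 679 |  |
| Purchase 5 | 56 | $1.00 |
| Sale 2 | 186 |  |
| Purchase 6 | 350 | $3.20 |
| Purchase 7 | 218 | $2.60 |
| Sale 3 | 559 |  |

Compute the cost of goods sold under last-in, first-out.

Sale 1 (679) [LIFO — newest first]: 196 @ $6.50 + 136 @ $3.85 + 216 @ $6.85 + 131 @ $7.80 = $4,299.00
Sale 2 (186) [LIFO — newest first]: 56 @ $1.00 + 130 @ $7.80 = $1,070.00
Sale 3 (559) [LIFO — newest first]: 218 @ $2.60 + 341 @ $3.20 = $1,658.00
Total COGS = $4,299.00 + $1,070.00 + $1,658.00 = $7,027.00
Ending inventory: 139 @ $7.80 + 9 @ $3.20 = $1,113.00
Check: goods available $8,140.00 = COGS $7,027.00 + ending $1,113.00

COGS = $7,027.00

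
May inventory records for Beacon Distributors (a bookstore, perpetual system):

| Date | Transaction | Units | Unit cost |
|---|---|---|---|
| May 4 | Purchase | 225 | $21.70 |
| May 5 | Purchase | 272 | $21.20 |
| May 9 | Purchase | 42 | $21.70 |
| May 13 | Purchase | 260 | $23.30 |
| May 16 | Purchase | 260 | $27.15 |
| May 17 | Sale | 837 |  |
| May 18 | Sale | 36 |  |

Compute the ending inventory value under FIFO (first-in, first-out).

Ending inventory = $5,049.90

May 17, 837 sold [FIFO — oldest first]: 225 @ $21.70 + 272 @ $21.20 + 42 @ $21.70 + 260 @ $23.30 + 38 @ $27.15 = $18,650.00
May 18, 36 sold [FIFO — oldest first]: 36 @ $27.15 = $977.40
Total COGS = $18,650.00 + $977.40 = $19,627.40
Ending inventory: 186 @ $27.15 = $5,049.90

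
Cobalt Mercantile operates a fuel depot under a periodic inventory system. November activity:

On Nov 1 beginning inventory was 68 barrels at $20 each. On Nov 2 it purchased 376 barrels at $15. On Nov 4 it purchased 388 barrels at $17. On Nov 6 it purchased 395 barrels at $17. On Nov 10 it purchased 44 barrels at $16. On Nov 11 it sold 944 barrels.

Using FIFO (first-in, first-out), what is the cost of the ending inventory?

Nov 11, 944 sold [FIFO — oldest first]: 68 @ $20 + 376 @ $15 + 388 @ $17 + 112 @ $17 = $15,500
Ending inventory: 283 @ $17 + 44 @ $16 = $5,515

Ending inventory = $5,515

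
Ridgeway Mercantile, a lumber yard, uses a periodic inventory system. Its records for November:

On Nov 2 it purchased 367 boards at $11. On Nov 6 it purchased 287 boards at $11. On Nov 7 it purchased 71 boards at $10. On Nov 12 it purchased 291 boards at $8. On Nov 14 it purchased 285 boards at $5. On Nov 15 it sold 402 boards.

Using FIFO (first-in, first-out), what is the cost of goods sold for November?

COGS = $4,422

Nov 15, 402 sold [FIFO — oldest first]: 367 @ $11 + 35 @ $11 = $4,422
Ending inventory: 252 @ $11 + 71 @ $10 + 291 @ $8 + 285 @ $5 = $7,235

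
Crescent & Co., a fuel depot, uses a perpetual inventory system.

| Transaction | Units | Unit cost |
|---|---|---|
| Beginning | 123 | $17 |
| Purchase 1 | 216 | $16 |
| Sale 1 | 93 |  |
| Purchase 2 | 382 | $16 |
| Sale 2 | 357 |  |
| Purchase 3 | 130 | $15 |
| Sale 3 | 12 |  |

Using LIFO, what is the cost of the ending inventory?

Ending inventory = $6,229

Sale 1 (93) [LIFO — newest first]: 93 @ $16 = $1,488
Sale 2 (357) [LIFO — newest first]: 357 @ $16 = $5,712
Sale 3 (12) [LIFO — newest first]: 12 @ $15 = $180
Total COGS = $1,488 + $5,712 + $180 = $7,380
Ending inventory: 123 @ $17 + 123 @ $16 + 25 @ $16 + 118 @ $15 = $6,229
Check: goods available $13,609 = COGS $7,380 + ending $6,229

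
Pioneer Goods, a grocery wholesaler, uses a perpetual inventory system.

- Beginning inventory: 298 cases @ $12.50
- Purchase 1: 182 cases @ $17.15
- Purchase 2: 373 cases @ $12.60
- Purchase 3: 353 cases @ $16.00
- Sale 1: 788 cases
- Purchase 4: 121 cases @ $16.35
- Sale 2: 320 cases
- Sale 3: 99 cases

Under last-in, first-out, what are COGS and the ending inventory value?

Sale 1 (788) [LIFO — newest first]: 353 @ $16.00 + 373 @ $12.60 + 62 @ $17.15 = $11,411.10
Sale 2 (320) [LIFO — newest first]: 121 @ $16.35 + 120 @ $17.15 + 79 @ $12.50 = $5,023.85
Sale 3 (99) [LIFO — newest first]: 99 @ $12.50 = $1,237.50
Total COGS = $11,411.10 + $5,023.85 + $1,237.50 = $17,672.45
Ending inventory: 120 @ $12.50 = $1,500.00

COGS = $17,672.45; ending inventory = $1,500.00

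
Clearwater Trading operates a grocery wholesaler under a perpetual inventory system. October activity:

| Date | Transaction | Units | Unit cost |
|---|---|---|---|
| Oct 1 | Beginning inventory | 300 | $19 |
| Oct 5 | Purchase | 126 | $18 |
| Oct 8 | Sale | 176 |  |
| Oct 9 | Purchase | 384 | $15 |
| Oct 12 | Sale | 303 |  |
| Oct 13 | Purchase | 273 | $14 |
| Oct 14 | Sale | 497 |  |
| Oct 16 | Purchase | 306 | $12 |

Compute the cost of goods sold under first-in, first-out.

Oct 8, 176 sold [FIFO — oldest first]: 176 @ $19 = $3,344
Oct 12, 303 sold [FIFO — oldest first]: 124 @ $19 + 126 @ $18 + 53 @ $15 = $5,419
Oct 14, 497 sold [FIFO — oldest first]: 331 @ $15 + 166 @ $14 = $7,289
Total COGS = $3,344 + $5,419 + $7,289 = $16,052
Ending inventory: 107 @ $14 + 306 @ $12 = $5,170

COGS = $16,052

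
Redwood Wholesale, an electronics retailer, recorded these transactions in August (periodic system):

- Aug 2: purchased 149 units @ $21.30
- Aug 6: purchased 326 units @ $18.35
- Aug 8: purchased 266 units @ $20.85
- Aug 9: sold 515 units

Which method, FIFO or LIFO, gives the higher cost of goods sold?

LIFO

FIFO COGS: 149 @ $21.30 + 326 @ $18.35 + 40 @ $20.85 = $9,989.80
LIFO COGS: 266 @ $20.85 + 249 @ $18.35 = $10,115.25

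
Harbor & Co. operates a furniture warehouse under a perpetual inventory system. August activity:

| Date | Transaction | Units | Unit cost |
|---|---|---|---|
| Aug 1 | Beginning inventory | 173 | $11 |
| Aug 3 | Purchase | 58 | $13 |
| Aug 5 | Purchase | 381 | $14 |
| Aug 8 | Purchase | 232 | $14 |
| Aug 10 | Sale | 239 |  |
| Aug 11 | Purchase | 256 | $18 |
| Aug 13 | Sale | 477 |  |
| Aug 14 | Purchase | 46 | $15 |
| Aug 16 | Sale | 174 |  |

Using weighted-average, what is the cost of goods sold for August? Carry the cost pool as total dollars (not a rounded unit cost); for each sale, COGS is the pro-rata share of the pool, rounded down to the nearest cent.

COGS = $12,763.53

After Aug 1: 173 on hand, pool $1,903.00 (≈ $11.0000 each)
After Aug 3: 231 on hand, pool $2,657.00 (≈ $11.5022 each)
After Aug 5: 612 on hand, pool $7,991.00 (≈ $13.0572 each)
After Aug 8: 844 on hand, pool $11,239.00 (≈ $13.3164 each)
Aug 10, sell 239: 239/844 × $11,239.00 → $3,182.60
After Aug 11: 861 on hand, pool $12,664.40 (≈ $14.7089 each)
Aug 13, sell 477: 477/861 × $12,664.40 → $7,016.16
After Aug 14: 430 on hand, pool $6,338.24 (≈ $14.7401 each)
Aug 16, sell 174: 174/430 × $6,338.24 → $2,564.77
Total COGS = $3,182.60 + $7,016.16 + $2,564.77 = $12,763.53
Ending inventory (cost pool remaining) = $3,773.47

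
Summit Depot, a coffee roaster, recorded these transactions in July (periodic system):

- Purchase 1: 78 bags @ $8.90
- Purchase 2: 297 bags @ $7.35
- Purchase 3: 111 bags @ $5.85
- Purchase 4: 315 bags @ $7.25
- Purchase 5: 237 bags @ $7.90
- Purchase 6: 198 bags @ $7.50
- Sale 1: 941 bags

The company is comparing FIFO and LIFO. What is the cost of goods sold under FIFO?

COGS = $6,916.25

FIFO COGS: 78 @ $8.90 + 297 @ $7.35 + 111 @ $5.85 + 315 @ $7.25 + 140 @ $7.90 = $6,916.25
LIFO COGS: 198 @ $7.50 + 237 @ $7.90 + 315 @ $7.25 + 111 @ $5.85 + 80 @ $7.35 = $6,878.40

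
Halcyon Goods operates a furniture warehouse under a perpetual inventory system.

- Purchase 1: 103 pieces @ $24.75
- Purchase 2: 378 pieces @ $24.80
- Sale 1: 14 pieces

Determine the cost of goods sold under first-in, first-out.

COGS = $346.50

Sale 1 (14) [FIFO — oldest first]: 14 @ $24.75 = $346.50
Ending inventory: 89 @ $24.75 + 378 @ $24.80 = $11,577.15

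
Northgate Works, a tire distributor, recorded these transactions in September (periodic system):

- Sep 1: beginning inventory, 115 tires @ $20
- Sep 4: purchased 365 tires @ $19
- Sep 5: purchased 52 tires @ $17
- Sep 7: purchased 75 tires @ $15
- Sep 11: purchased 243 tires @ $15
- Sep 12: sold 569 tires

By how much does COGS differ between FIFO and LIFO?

$1,239

FIFO COGS: 115 @ $20 + 365 @ $19 + 52 @ $17 + 37 @ $15 = $10,674
LIFO COGS: 243 @ $15 + 75 @ $15 + 52 @ $17 + 199 @ $19 = $9,435
Difference = |$10,674 − $9,435| = $1,239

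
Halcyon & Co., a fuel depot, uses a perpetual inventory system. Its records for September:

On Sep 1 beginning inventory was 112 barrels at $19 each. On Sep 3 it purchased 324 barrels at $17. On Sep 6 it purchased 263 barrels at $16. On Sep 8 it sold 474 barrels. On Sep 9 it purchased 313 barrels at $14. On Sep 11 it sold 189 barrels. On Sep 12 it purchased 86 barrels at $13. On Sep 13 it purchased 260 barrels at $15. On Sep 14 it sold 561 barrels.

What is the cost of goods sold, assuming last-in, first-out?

Sep 8, 474 sold [LIFO — newest first]: 263 @ $16 + 211 @ $17 = $7,795
Sep 11, 189 sold [LIFO — newest first]: 189 @ $14 = $2,646
Sep 14, 561 sold [LIFO — newest first]: 260 @ $15 + 86 @ $13 + 124 @ $14 + 91 @ $17 = $8,301
Total COGS = $7,795 + $2,646 + $8,301 = $18,742
Ending inventory: 112 @ $19 + 22 @ $17 = $2,502

COGS = $18,742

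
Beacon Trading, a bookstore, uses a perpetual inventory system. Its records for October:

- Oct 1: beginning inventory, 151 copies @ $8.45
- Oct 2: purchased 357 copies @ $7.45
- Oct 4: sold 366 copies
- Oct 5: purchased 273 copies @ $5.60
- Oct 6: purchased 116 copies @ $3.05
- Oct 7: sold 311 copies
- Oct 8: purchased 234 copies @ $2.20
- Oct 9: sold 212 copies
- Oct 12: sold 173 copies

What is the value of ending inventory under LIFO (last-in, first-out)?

Ending inventory = $583.05

Oct 4, 366 sold [LIFO — newest first]: 357 @ $7.45 + 9 @ $8.45 = $2,735.70
Oct 7, 311 sold [LIFO — newest first]: 116 @ $3.05 + 195 @ $5.60 = $1,445.80
Oct 9, 212 sold [LIFO — newest first]: 212 @ $2.20 = $466.40
Oct 12, 173 sold [LIFO — newest first]: 22 @ $2.20 + 78 @ $5.60 + 73 @ $8.45 = $1,102.05
Total COGS = $2,735.70 + $1,445.80 + $466.40 + $1,102.05 = $5,749.95
Ending inventory: 69 @ $8.45 = $583.05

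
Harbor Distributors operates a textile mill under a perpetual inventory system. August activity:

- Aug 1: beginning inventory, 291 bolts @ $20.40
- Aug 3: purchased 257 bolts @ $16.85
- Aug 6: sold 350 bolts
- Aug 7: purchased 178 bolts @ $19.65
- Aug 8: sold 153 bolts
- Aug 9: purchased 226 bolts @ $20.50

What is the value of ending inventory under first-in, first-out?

Aug 6, 350 sold [FIFO — oldest first]: 291 @ $20.40 + 59 @ $16.85 = $6,930.55
Aug 8, 153 sold [FIFO — oldest first]: 153 @ $16.85 = $2,578.05
Total COGS = $6,930.55 + $2,578.05 = $9,508.60
Ending inventory: 45 @ $16.85 + 178 @ $19.65 + 226 @ $20.50 = $8,888.95

Ending inventory = $8,888.95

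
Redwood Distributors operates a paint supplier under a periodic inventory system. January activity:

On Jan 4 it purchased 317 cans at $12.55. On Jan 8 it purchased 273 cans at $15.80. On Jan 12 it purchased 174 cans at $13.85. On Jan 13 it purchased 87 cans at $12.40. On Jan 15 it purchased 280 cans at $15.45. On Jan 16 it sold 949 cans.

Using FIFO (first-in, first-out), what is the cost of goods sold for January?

COGS = $13,294.55

Jan 16, 949 sold [FIFO — oldest first]: 317 @ $12.55 + 273 @ $15.80 + 174 @ $13.85 + 87 @ $12.40 + 98 @ $15.45 = $13,294.55
Ending inventory: 182 @ $15.45 = $2,811.90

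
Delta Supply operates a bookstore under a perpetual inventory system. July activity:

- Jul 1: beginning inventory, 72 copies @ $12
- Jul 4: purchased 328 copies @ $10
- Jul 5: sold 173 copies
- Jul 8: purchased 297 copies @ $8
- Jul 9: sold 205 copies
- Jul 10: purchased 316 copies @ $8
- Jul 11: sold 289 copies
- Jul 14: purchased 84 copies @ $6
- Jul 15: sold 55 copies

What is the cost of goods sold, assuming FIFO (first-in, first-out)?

COGS = $6,720

Jul 5, 173 sold [FIFO — oldest first]: 72 @ $12 + 101 @ $10 = $1,874
Jul 9, 205 sold [FIFO — oldest first]: 205 @ $10 = $2,050
Jul 11, 289 sold [FIFO — oldest first]: 22 @ $10 + 267 @ $8 = $2,356
Jul 15, 55 sold [FIFO — oldest first]: 30 @ $8 + 25 @ $8 = $440
Total COGS = $1,874 + $2,050 + $2,356 + $440 = $6,720
Ending inventory: 291 @ $8 + 84 @ $6 = $2,832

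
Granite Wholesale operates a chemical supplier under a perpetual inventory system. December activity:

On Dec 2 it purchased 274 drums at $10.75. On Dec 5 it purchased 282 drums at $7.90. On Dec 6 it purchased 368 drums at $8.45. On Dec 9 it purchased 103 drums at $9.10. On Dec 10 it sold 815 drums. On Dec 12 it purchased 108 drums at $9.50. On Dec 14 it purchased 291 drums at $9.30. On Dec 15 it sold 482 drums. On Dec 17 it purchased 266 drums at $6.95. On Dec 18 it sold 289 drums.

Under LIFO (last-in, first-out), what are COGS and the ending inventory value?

COGS = $13,661.70; ending inventory = $1,139.50

Dec 10, 815 sold [LIFO — newest first]: 103 @ $9.10 + 368 @ $8.45 + 282 @ $7.90 + 62 @ $10.75 = $6,941.20
Dec 15, 482 sold [LIFO — newest first]: 291 @ $9.30 + 108 @ $9.50 + 83 @ $10.75 = $4,624.55
Dec 18, 289 sold [LIFO — newest first]: 266 @ $6.95 + 23 @ $10.75 = $2,095.95
Total COGS = $6,941.20 + $4,624.55 + $2,095.95 = $13,661.70
Ending inventory: 106 @ $10.75 = $1,139.50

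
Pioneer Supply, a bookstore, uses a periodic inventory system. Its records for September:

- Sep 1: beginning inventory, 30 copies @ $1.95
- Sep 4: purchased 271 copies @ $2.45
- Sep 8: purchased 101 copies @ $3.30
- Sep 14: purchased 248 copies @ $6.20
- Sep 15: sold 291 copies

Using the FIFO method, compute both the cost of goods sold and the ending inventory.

Sep 15, 291 sold [FIFO — oldest first]: 30 @ $1.95 + 261 @ $2.45 = $697.95
Ending inventory: 10 @ $2.45 + 101 @ $3.30 + 248 @ $6.20 = $1,895.40
Check: goods available $2,593.35 = COGS $697.95 + ending $1,895.40

COGS = $697.95; ending inventory = $1,895.40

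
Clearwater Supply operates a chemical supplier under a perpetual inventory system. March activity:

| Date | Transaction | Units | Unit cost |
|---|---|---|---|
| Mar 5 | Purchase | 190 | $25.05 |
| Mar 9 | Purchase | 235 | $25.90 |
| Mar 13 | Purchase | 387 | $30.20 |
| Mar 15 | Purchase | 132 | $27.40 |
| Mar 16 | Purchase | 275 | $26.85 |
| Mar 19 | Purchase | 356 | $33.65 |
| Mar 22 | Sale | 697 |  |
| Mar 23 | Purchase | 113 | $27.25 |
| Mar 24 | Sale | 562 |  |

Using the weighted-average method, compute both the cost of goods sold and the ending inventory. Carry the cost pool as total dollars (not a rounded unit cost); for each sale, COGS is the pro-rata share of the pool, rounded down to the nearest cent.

COGS = $36,276.21; ending inventory = $12,316.39

After Mar 5: 190 on hand, pool $4,759.50 (≈ $25.0500 each)
After Mar 9: 425 on hand, pool $10,846.00 (≈ $25.5200 each)
After Mar 13: 812 on hand, pool $22,533.40 (≈ $27.7505 each)
After Mar 15: 944 on hand, pool $26,150.20 (≈ $27.7015 each)
After Mar 16: 1219 on hand, pool $33,533.95 (≈ $27.5094 each)
After Mar 19: 1575 on hand, pool $45,513.35 (≈ $28.8974 each)
Mar 22, sell 697: 697/1575 × $45,513.35 → $20,141.46
After Mar 23: 991 on hand, pool $28,451.14 (≈ $28.7095 each)
Mar 24, sell 562: 562/991 × $28,451.14 → $16,134.75
Total COGS = $20,141.46 + $16,134.75 = $36,276.21
Ending inventory (cost pool remaining) = $12,316.39
Check: goods available $48,592.60 = COGS $36,276.21 + ending $12,316.39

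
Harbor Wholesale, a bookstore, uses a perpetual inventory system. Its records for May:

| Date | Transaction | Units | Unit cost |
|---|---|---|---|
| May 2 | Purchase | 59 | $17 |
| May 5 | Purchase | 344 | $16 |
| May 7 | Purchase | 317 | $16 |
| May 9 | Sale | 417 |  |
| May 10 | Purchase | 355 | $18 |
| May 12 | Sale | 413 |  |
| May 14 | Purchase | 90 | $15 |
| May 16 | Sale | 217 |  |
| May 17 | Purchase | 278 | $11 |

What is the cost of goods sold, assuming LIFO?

COGS = $17,372

May 9, 417 sold [LIFO — newest first]: 317 @ $16 + 100 @ $16 = $6,672
May 12, 413 sold [LIFO — newest first]: 355 @ $18 + 58 @ $16 = $7,318
May 16, 217 sold [LIFO — newest first]: 90 @ $15 + 127 @ $16 = $3,382
Total COGS = $6,672 + $7,318 + $3,382 = $17,372
Ending inventory: 59 @ $17 + 59 @ $16 + 278 @ $11 = $5,005
Check: goods available $22,377 = COGS $17,372 + ending $5,005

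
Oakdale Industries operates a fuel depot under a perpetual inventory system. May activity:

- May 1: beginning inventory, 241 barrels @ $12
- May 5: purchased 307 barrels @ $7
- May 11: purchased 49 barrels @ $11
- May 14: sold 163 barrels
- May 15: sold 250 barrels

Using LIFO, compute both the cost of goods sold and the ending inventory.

May 14, 163 sold [LIFO — newest first]: 49 @ $11 + 114 @ $7 = $1,337
May 15, 250 sold [LIFO — newest first]: 193 @ $7 + 57 @ $12 = $2,035
Total COGS = $1,337 + $2,035 = $3,372
Ending inventory: 184 @ $12 = $2,208
Check: goods available $5,580 = COGS $3,372 + ending $2,208

COGS = $3,372; ending inventory = $2,208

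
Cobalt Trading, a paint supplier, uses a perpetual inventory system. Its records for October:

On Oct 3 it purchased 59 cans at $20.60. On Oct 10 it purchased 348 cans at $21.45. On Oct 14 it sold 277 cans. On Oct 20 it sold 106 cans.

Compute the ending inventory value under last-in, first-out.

Ending inventory = $494.40

Oct 14, 277 sold [LIFO — newest first]: 277 @ $21.45 = $5,941.65
Oct 20, 106 sold [LIFO — newest first]: 71 @ $21.45 + 35 @ $20.60 = $2,243.95
Total COGS = $5,941.65 + $2,243.95 = $8,185.60
Ending inventory: 24 @ $20.60 = $494.40
Check: goods available $8,680.00 = COGS $8,185.60 + ending $494.40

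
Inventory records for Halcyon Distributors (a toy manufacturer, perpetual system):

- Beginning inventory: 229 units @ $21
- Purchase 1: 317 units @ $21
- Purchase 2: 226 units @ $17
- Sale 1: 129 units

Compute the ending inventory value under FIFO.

Sale 1 (129) [FIFO — oldest first]: 129 @ $21 = $2,709
Ending inventory: 100 @ $21 + 317 @ $21 + 226 @ $17 = $12,599
Check: goods available $15,308 = COGS $2,709 + ending $12,599

Ending inventory = $12,599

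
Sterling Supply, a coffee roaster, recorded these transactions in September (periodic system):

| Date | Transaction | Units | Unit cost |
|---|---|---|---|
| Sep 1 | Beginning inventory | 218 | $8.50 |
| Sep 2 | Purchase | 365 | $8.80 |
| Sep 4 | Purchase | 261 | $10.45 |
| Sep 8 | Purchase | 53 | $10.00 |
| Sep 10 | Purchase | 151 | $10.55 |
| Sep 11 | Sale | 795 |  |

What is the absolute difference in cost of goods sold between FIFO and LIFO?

FIFO COGS: 218 @ $8.50 + 365 @ $8.80 + 212 @ $10.45 = $7,280.40
LIFO COGS: 151 @ $10.55 + 53 @ $10.00 + 261 @ $10.45 + 330 @ $8.80 = $7,754.50
Difference = |$7,280.40 − $7,754.50| = $474.10

$474.10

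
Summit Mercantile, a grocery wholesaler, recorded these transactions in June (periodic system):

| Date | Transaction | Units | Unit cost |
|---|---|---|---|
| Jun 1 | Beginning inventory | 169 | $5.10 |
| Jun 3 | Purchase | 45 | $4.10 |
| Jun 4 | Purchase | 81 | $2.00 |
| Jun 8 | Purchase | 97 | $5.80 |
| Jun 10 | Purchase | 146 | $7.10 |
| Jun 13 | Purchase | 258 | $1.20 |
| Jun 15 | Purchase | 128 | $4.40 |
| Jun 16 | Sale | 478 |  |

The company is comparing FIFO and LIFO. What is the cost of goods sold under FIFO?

COGS = $2,381.60

FIFO COGS: 169 @ $5.10 + 45 @ $4.10 + 81 @ $2.00 + 97 @ $5.80 + 86 @ $7.10 = $2,381.60
LIFO COGS: 128 @ $4.40 + 258 @ $1.20 + 92 @ $7.10 = $1,526.00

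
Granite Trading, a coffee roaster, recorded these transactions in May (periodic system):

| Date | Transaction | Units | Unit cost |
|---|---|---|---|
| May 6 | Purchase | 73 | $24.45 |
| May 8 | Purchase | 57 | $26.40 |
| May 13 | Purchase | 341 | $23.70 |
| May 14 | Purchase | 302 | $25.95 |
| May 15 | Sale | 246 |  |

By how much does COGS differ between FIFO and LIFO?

FIFO COGS: 73 @ $24.45 + 57 @ $26.40 + 116 @ $23.70 = $6,038.85
LIFO COGS: 246 @ $25.95 = $6,383.70
Difference = |$6,038.85 − $6,383.70| = $344.85

$344.85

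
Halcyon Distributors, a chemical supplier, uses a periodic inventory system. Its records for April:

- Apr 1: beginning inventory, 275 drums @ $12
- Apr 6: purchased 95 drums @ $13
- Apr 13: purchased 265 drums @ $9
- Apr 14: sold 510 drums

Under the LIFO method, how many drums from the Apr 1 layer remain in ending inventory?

125

Apr 14, 510 sold [LIFO — newest first]: 265 @ $9 + 95 @ $13 + 150 @ $12 = $5,420
Ending inventory: 125 @ $12 = $1,500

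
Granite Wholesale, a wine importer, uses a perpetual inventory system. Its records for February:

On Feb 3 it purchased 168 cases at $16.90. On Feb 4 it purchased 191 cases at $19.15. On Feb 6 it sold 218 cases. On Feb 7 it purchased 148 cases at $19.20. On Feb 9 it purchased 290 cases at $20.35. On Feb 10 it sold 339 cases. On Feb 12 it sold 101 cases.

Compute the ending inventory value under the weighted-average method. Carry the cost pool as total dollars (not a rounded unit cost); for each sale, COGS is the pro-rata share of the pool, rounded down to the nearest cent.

Ending inventory = $2,711.54

After Feb 3: 168 on hand, pool $2,839.20 (≈ $16.9000 each)
After Feb 4: 359 on hand, pool $6,496.85 (≈ $18.0971 each)
Feb 6, sell 218: 218/359 × $6,496.85 → $3,945.16
After Feb 7: 289 on hand, pool $5,393.29 (≈ $18.6619 each)
After Feb 9: 579 on hand, pool $11,294.79 (≈ $19.5074 each)
Feb 10, sell 339: 339/579 × $11,294.79 → $6,613.01
Feb 12, sell 101: 101/240 × $4,681.78 → $1,970.24
Total COGS = $3,945.16 + $6,613.01 + $1,970.24 = $12,528.41
Ending inventory (cost pool remaining) = $2,711.54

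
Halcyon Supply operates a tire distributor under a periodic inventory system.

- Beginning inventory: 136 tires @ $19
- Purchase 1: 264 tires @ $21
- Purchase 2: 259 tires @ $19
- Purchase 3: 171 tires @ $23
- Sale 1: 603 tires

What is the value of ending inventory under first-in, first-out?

Ending inventory = $4,997

Sale 1 (603) [FIFO — oldest first]: 136 @ $19 + 264 @ $21 + 203 @ $19 = $11,985
Ending inventory: 56 @ $19 + 171 @ $23 = $4,997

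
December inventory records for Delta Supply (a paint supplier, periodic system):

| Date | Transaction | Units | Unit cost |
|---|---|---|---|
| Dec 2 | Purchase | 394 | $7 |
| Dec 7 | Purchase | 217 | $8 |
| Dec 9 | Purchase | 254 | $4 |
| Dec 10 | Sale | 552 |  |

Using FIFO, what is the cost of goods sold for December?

Dec 10, 552 sold [FIFO — oldest first]: 394 @ $7 + 158 @ $8 = $4,022
Ending inventory: 59 @ $8 + 254 @ $4 = $1,488

COGS = $4,022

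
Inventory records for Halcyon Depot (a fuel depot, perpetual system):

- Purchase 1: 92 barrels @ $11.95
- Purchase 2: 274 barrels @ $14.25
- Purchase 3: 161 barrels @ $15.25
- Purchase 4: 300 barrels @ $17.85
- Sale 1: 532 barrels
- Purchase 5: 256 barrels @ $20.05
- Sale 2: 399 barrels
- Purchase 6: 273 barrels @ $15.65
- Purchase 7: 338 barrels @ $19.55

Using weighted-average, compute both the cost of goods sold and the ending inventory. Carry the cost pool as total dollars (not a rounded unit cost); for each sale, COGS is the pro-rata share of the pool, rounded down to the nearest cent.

COGS = $15,270.05; ending inventory = $13,557.25

After Purchase 1: 92 on hand, pool $1,099.40 (≈ $11.9500 each)
After Purchase 2: 366 on hand, pool $5,003.90 (≈ $13.6719 each)
After Purchase 3: 527 on hand, pool $7,459.15 (≈ $14.1540 each)
After Purchase 4: 827 on hand, pool $12,814.15 (≈ $15.4947 each)
Sale 1, sell 532: 532/827 × $12,814.15 → $8,243.20
After Purchase 5: 551 on hand, pool $9,703.75 (≈ $17.6112 each)
Sale 2, sell 399: 399/551 × $9,703.75 → $7,026.85
After Purchase 6: 425 on hand, pool $6,949.35 (≈ $16.3514 each)
After Purchase 7: 763 on hand, pool $13,557.25 (≈ $17.7683 each)
Total COGS = $8,243.20 + $7,026.85 = $15,270.05
Ending inventory (cost pool remaining) = $13,557.25
Check: goods available $28,827.30 = COGS $15,270.05 + ending $13,557.25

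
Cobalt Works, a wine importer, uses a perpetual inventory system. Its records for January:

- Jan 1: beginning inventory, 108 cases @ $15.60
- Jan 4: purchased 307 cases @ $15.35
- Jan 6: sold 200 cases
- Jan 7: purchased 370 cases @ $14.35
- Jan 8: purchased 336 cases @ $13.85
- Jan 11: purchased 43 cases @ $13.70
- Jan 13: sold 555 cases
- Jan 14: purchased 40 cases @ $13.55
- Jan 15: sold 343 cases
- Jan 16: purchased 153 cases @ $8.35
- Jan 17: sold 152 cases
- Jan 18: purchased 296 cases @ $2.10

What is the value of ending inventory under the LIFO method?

Ending inventory = $2,283.55

Jan 6, 200 sold [LIFO — newest first]: 200 @ $15.35 = $3,070.00
Jan 13, 555 sold [LIFO — newest first]: 43 @ $13.70 + 336 @ $13.85 + 176 @ $14.35 = $7,768.30
Jan 15, 343 sold [LIFO — newest first]: 40 @ $13.55 + 194 @ $14.35 + 107 @ $15.35 + 2 @ $15.60 = $4,999.55
Jan 17, 152 sold [LIFO — newest first]: 152 @ $8.35 = $1,269.20
Total COGS = $3,070.00 + $7,768.30 + $4,999.55 + $1,269.20 = $17,107.05
Ending inventory: 106 @ $15.60 + 1 @ $8.35 + 296 @ $2.10 = $2,283.55
Check: goods available $19,390.60 = COGS $17,107.05 + ending $2,283.55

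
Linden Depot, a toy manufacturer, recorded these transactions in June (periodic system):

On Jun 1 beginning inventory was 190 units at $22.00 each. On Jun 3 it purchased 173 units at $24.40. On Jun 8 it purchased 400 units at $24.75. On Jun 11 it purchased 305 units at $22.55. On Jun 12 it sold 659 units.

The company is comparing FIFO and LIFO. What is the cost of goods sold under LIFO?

FIFO COGS: 190 @ $22.00 + 173 @ $24.40 + 296 @ $24.75 = $15,727.20
LIFO COGS: 305 @ $22.55 + 354 @ $24.75 = $15,639.25

COGS = $15,639.25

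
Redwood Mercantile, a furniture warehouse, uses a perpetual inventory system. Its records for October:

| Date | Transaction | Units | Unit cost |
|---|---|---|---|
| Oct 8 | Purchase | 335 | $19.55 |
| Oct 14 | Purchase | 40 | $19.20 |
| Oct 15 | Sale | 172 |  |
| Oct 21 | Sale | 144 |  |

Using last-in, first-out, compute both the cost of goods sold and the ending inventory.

COGS = $6,163.80; ending inventory = $1,153.45

Oct 15, 172 sold [LIFO — newest first]: 40 @ $19.20 + 132 @ $19.55 = $3,348.60
Oct 21, 144 sold [LIFO — newest first]: 144 @ $19.55 = $2,815.20
Total COGS = $3,348.60 + $2,815.20 = $6,163.80
Ending inventory: 59 @ $19.55 = $1,153.45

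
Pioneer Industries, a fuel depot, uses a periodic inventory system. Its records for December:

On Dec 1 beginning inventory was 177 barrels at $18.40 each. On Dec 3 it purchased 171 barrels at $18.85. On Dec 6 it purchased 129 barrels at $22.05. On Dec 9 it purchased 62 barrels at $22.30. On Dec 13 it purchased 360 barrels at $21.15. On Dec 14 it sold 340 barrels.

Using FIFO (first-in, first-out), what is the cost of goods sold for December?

Dec 14, 340 sold [FIFO — oldest first]: 177 @ $18.40 + 163 @ $18.85 = $6,329.35
Ending inventory: 8 @ $18.85 + 129 @ $22.05 + 62 @ $22.30 + 360 @ $21.15 = $11,991.85

COGS = $6,329.35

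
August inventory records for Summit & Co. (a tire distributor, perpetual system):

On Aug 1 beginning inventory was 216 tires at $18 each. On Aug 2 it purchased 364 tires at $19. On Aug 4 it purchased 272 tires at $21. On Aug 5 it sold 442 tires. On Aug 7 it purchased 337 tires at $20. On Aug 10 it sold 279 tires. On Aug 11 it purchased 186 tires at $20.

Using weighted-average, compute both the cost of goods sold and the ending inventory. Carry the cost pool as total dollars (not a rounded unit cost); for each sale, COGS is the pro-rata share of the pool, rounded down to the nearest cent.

COGS = $14,053.97; ending inventory = $12,922.03

After Aug 1: 216 on hand, pool $3,888.00 (≈ $18.0000 each)
After Aug 2: 580 on hand, pool $10,804.00 (≈ $18.6276 each)
After Aug 4: 852 on hand, pool $16,516.00 (≈ $19.3850 each)
Aug 5, sell 442: 442/852 × $16,516.00 → $8,568.15
After Aug 7: 747 on hand, pool $14,687.85 (≈ $19.6624 each)
Aug 10, sell 279: 279/747 × $14,687.85 → $5,485.82
After Aug 11: 654 on hand, pool $12,922.03 (≈ $19.7585 each)
Total COGS = $8,568.15 + $5,485.82 = $14,053.97
Ending inventory (cost pool remaining) = $12,922.03
Check: goods available $26,976.00 = COGS $14,053.97 + ending $12,922.03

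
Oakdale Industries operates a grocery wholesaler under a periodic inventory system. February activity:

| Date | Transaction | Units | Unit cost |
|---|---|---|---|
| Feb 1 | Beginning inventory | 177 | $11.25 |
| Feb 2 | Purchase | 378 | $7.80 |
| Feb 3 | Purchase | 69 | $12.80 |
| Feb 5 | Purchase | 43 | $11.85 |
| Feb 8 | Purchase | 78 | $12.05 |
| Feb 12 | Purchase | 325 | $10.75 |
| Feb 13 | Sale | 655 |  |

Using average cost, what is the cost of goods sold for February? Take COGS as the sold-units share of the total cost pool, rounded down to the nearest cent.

Feb 13, sell 655: 655/1070 × $10,766.05 → $6,590.43
Ending inventory (cost pool remaining) = $4,175.62
Check: goods available $10,766.05 = COGS $6,590.43 + ending $4,175.62

COGS = $6,590.43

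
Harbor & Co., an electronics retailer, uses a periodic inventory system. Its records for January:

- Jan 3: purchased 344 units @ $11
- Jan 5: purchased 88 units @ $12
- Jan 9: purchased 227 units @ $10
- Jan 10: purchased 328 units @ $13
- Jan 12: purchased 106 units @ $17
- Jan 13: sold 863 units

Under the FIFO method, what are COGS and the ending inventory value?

COGS = $9,762; ending inventory = $3,414

Jan 13, 863 sold [FIFO — oldest first]: 344 @ $11 + 88 @ $12 + 227 @ $10 + 204 @ $13 = $9,762
Ending inventory: 124 @ $13 + 106 @ $17 = $3,414
Check: goods available $13,176 = COGS $9,762 + ending $3,414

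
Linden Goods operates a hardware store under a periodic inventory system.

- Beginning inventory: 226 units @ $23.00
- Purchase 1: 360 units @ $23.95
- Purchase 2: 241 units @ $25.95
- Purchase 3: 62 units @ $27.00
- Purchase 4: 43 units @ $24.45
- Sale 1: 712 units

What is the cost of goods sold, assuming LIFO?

Sale 1 (712) [LIFO — newest first]: 43 @ $24.45 + 62 @ $27.00 + 241 @ $25.95 + 360 @ $23.95 + 6 @ $23.00 = $17,739.30
Ending inventory: 220 @ $23.00 = $5,060.00
Check: goods available $22,799.30 = COGS $17,739.30 + ending $5,060.00

COGS = $17,739.30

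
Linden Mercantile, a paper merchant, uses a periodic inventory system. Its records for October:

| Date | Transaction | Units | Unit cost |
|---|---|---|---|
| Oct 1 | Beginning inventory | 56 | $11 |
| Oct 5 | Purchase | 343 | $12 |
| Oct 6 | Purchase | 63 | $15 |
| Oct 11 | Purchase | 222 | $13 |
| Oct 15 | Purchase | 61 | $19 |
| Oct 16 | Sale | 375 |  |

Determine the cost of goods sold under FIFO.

Oct 16, 375 sold [FIFO — oldest first]: 56 @ $11 + 319 @ $12 = $4,444
Ending inventory: 24 @ $12 + 63 @ $15 + 222 @ $13 + 61 @ $19 = $5,278
Check: goods available $9,722 = COGS $4,444 + ending $5,278

COGS = $4,444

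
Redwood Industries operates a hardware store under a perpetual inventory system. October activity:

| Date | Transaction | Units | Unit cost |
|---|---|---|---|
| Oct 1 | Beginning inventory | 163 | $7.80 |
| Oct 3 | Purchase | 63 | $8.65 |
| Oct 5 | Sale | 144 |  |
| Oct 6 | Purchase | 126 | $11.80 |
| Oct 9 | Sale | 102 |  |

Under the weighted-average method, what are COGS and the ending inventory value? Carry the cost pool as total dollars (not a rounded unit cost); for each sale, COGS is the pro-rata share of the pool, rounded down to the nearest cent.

After Oct 1: 163 on hand, pool $1,271.40 (≈ $7.8000 each)
After Oct 3: 226 on hand, pool $1,816.35 (≈ $8.0369 each)
Oct 5, sell 144: 144/226 × $1,816.35 → $1,157.32
After Oct 6: 208 on hand, pool $2,145.83 (≈ $10.3165 each)
Oct 9, sell 102: 102/208 × $2,145.83 → $1,052.28
Total COGS = $1,157.32 + $1,052.28 = $2,209.60
Ending inventory (cost pool remaining) = $1,093.55

COGS = $2,209.60; ending inventory = $1,093.55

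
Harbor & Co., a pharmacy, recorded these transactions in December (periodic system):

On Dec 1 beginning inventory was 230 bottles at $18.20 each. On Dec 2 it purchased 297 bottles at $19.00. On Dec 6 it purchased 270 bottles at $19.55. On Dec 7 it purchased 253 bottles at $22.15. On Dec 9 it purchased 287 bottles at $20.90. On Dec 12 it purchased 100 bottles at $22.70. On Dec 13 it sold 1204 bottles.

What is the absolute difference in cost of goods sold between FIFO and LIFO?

FIFO COGS: 230 @ $18.20 + 297 @ $19.00 + 270 @ $19.55 + 253 @ $22.15 + 154 @ $20.90 = $23,930.05
LIFO COGS: 100 @ $22.70 + 287 @ $20.90 + 253 @ $22.15 + 270 @ $19.55 + 294 @ $19.00 = $24,736.75
Difference = |$23,930.05 − $24,736.75| = $806.70

$806.70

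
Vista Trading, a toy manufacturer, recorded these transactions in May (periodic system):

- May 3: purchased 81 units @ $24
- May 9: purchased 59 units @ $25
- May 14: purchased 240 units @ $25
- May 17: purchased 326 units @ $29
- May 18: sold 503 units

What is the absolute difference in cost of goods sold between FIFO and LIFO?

$893

FIFO COGS: 81 @ $24 + 59 @ $25 + 240 @ $25 + 123 @ $29 = $12,986
LIFO COGS: 326 @ $29 + 177 @ $25 = $13,879
Difference = |$12,986 − $13,879| = $893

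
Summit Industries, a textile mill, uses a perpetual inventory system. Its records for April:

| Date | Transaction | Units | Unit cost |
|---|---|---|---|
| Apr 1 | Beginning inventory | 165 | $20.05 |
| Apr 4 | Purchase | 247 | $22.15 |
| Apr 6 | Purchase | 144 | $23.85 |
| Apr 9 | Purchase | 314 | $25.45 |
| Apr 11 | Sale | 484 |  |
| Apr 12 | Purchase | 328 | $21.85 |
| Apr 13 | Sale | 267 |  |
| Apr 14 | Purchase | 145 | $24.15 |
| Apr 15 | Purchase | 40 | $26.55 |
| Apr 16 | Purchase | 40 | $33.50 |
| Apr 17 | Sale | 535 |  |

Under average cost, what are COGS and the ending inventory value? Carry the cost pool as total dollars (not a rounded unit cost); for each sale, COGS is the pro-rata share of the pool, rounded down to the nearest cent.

After Apr 1: 165 on hand, pool $3,308.25 (≈ $20.0500 each)
After Apr 4: 412 on hand, pool $8,779.30 (≈ $21.3090 each)
After Apr 6: 556 on hand, pool $12,213.70 (≈ $21.9671 each)
After Apr 9: 870 on hand, pool $20,205.00 (≈ $23.2241 each)
Apr 11, sell 484: 484/870 × $20,205.00 → $11,240.48
After Apr 12: 714 on hand, pool $16,131.32 (≈ $22.5929 each)
Apr 13, sell 267: 267/714 × $16,131.32 → $6,032.30
After Apr 14: 592 on hand, pool $13,600.77 (≈ $22.9743 each)
After Apr 15: 632 on hand, pool $14,662.77 (≈ $23.2006 each)
After Apr 16: 672 on hand, pool $16,002.77 (≈ $23.8136 each)
Apr 17, sell 535: 535/672 × $16,002.77 → $12,740.30
Total COGS = $11,240.48 + $6,032.30 + $12,740.30 = $30,013.08
Ending inventory (cost pool remaining) = $3,262.47
Check: goods available $33,275.55 = COGS $30,013.08 + ending $3,262.47

COGS = $30,013.08; ending inventory = $3,262.47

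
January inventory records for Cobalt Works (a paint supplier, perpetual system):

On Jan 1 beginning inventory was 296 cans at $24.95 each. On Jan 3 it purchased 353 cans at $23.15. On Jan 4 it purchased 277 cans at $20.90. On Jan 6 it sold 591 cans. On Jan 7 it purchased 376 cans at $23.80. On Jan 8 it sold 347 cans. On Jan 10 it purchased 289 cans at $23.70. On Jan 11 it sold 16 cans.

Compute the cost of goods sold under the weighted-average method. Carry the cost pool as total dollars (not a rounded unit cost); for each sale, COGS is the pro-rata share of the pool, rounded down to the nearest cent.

After Jan 1: 296 on hand, pool $7,385.20 (≈ $24.9500 each)
After Jan 3: 649 on hand, pool $15,557.15 (≈ $23.9710 each)
After Jan 4: 926 on hand, pool $21,346.45 (≈ $23.0523 each)
Jan 6, sell 591: 591/926 × $21,346.45 → $13,623.92
After Jan 7: 711 on hand, pool $16,671.33 (≈ $23.4477 each)
Jan 8, sell 347: 347/711 × $16,671.33 → $8,136.35
After Jan 10: 653 on hand, pool $15,384.28 (≈ $23.5594 each)
Jan 11, sell 16: 16/653 × $15,384.28 → $376.95
Total COGS = $13,623.92 + $8,136.35 + $376.95 = $22,137.22
Ending inventory (cost pool remaining) = $15,007.33

COGS = $22,137.22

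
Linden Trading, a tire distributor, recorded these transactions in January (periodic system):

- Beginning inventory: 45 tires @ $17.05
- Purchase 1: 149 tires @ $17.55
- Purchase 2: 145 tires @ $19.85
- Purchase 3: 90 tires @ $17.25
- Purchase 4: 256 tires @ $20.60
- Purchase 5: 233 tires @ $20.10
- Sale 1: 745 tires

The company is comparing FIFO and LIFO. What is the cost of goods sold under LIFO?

COGS = $14,756.20

FIFO COGS: 45 @ $17.05 + 149 @ $17.55 + 145 @ $19.85 + 90 @ $17.25 + 256 @ $20.60 + 60 @ $20.10 = $14,292.55
LIFO COGS: 233 @ $20.10 + 256 @ $20.60 + 90 @ $17.25 + 145 @ $19.85 + 21 @ $17.55 = $14,756.20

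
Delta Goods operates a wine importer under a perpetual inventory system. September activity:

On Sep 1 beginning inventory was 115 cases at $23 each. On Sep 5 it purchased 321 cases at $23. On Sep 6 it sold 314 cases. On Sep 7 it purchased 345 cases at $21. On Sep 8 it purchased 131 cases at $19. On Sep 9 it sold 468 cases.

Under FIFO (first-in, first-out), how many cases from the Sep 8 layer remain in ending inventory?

130

Sep 6, 314 sold [FIFO — oldest first]: 115 @ $23 + 199 @ $23 = $7,222
Sep 9, 468 sold [FIFO — oldest first]: 122 @ $23 + 345 @ $21 + 1 @ $19 = $10,070
Total COGS = $7,222 + $10,070 = $17,292
Ending inventory: 130 @ $19 = $2,470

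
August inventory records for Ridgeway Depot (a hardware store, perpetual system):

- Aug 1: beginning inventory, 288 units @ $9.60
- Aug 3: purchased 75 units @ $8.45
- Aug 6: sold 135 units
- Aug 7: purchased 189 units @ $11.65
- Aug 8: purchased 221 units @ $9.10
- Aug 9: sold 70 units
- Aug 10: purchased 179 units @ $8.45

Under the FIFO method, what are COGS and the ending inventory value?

COGS = $1,968.00; ending inventory = $7,156.05

Aug 6, 135 sold [FIFO — oldest first]: 135 @ $9.60 = $1,296.00
Aug 9, 70 sold [FIFO — oldest first]: 70 @ $9.60 = $672.00
Total COGS = $1,296.00 + $672.00 = $1,968.00
Ending inventory: 83 @ $9.60 + 75 @ $8.45 + 189 @ $11.65 + 221 @ $9.10 + 179 @ $8.45 = $7,156.05
Check: goods available $9,124.05 = COGS $1,968.00 + ending $7,156.05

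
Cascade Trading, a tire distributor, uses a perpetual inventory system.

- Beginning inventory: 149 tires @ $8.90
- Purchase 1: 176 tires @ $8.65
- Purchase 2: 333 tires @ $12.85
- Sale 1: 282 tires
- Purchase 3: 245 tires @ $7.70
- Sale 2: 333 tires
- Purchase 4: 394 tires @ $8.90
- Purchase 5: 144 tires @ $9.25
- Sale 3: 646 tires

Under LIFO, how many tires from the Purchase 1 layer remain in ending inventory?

Sale 1 (282) [LIFO — newest first]: 282 @ $12.85 = $3,623.70
Sale 2 (333) [LIFO — newest first]: 245 @ $7.70 + 51 @ $12.85 + 37 @ $8.65 = $2,861.90
Sale 3 (646) [LIFO — newest first]: 144 @ $9.25 + 394 @ $8.90 + 108 @ $8.65 = $5,772.80
Total COGS = $3,623.70 + $2,861.90 + $5,772.80 = $12,258.40
Ending inventory: 149 @ $8.90 + 31 @ $8.65 = $1,594.25

31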